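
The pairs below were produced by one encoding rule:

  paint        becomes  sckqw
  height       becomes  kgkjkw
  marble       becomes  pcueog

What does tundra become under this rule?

The shift depends on letter class: consonant p→s is +3, but vowel a→c is +2. The rule splits by letter class: vowels +2, consonants +3.
Applying it to tundra: t(cons)+3=w, u(vowel)+2=w, n(cons)+3=q, d(cons)+3=g, r(cons)+3=u, a(vowel)+2=c.

wwqguc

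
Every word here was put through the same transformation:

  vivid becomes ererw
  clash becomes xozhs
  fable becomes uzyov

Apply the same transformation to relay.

ivozb

Each pair mirrors across the alphabet (v↔e, i↔r, v↔e): positions sum to 25. Each letter is replaced by its mirror in the alphabet: a↔z, b↔y, c↔x, and so on (the Atbash cipher).
On relay: r↔i, e↔v, l↔o, a↔z, y↔b.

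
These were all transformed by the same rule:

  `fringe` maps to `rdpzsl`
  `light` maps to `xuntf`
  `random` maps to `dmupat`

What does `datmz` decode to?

roman

Shifts by position in fringe: pos 0: f→r (+12), pos 1: r→d (+12), pos 2: i→p (+7), pos 3: n→z (+12), pos 4: g→s (+12), pos 5: e→l (+7) — repeating every 3. It's a Vigenère-style cipher with numeric key [12,12,7]: position i shifts by key[i mod 3].
Reversing it on datmz: d−12=r, a−12=o, t−7=m, m−12=a, z−12=n.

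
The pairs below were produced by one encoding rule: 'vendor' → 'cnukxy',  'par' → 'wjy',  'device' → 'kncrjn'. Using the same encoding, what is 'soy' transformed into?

Two shifts are in play — +9 for a/e/i/o/u, +7 for every other letter.
On soy: s(cons)+7=z, o(vowel)+9=x, y(cons)+7=f.

zxf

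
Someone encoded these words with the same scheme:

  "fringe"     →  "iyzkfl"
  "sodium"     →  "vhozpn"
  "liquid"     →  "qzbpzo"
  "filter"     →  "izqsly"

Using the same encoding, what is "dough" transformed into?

ohpfc

f(5)→i(8) and r(17)→y(24) fit y≡23x+23 (mod 26); the inverse of 23 mod 26 is 17. Each letter's alphabet position (a=0..z=25) is mapped through 23·x+23 mod 26 — an affine cipher.
For dough: d(3)→23·3+23≡14=o; o(14)→23·14+23≡7=h; u(20)→23·20+23≡15=p; g(6)→23·6+23≡5=f; h(7)→23·7+23≡2=c (all mod 26).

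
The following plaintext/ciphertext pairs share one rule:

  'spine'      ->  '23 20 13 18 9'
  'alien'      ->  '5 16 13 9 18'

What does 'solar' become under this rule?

s is letter #19 and maps to 23: an offset of 4. Each letter is replaced by its alphabet position (a=1..z=26) + 4.
On solar: s=19→23, o=15→19, l=12→16, a=1→5, r=18→22.

23 19 16 5 22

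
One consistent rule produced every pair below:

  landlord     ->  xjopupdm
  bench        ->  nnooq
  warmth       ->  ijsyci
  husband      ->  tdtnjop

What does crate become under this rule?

oabfn

Shifts by position in landlord: pos 0: l→x (+12), pos 1: a→j (+9), pos 2: n→o (+1), pos 3: d→p (+12), pos 4: l→u (+9), pos 5: o→p (+1) — repeating every 3. The shifts repeat in a cycle of length 3: positions 0,1,… shift by +12, +9, +1, then the pattern repeats.
On crate: c+12=o, r+9=a, a+1=b, t+12=f, e+9=n.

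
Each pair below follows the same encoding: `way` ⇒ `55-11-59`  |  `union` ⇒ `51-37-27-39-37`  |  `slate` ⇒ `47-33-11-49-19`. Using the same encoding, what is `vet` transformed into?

w(#23)→55 and a(#1)→11: differences scale by 2, so n = 2·pos + 9. Each letter becomes 2×(its alphabet position, a=1..z=26) + 9.
For vet: v=22→53, e=5→19, t=20→49.

53-19-49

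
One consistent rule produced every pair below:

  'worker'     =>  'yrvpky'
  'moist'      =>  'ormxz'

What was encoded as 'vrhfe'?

In worker: w→y is +2, o→r is +3, r→v is +4, k→p is +5 — the shift increases by 1 each position. Letter i (0-indexed) is shifted by i+2, so successive shifts are 2, 3, 4, ….
Reversing it on vrhfe: v−2=t, r−3=o, h−4=d, f−5=a, e−6=y.

today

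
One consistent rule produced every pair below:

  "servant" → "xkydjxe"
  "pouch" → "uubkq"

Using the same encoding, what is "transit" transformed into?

In servant: s→x is +5, e→k is +6, r→y is +7, v→d is +8 — the shift increases by 1 each position. The shift increases by 1 at each position, starting from +5: 5, 6, 7, ….
For transit: t+5=y, r+6=x, a+7=h, n+8=v, s+9=b, i+10=s, t+11=e.

yxhvbse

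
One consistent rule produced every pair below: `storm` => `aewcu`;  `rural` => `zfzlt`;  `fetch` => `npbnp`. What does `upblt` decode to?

Shifts by position in storm: pos 0: s→a (+8), pos 1: t→e (+11), pos 2: o→w (+8), pos 3: r→c (+11) — repeating every 2. A repeating key of period 2 is used — shifts +8, +11 over and over.
Undoing it on upblt: u−8=m, p−11=e, b−8=t, l−11=a, t−8=l.

metal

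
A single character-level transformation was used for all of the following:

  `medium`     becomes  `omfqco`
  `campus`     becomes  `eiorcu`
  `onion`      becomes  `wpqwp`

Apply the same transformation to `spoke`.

The shift depends on letter class: consonant m→o is +2, but vowel e→m is +8. Vowels shift forward by 8 and consonants shift forward by 2.
For spoke: s(cons)+2=u, p(cons)+2=r, o(vowel)+8=w, k(cons)+2=m, e(vowel)+8=m.

urwmm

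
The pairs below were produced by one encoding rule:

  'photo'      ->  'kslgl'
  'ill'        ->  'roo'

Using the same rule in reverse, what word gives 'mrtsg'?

night

This is the alphabet-reversal cipher (Atbash): a becomes z, b becomes y, etc.
Undoing it on mrtsg: m↔n, r↔i, t↔g, s↔h, g↔t.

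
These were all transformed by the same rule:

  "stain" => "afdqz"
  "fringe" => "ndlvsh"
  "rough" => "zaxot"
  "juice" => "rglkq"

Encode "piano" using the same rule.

xudva

A repeating key of period 3 is used — shifts +8, +12, +3 over and over.
For piano: p+8=x, i+12=u, a+3=d, n+8=v, o+12=a.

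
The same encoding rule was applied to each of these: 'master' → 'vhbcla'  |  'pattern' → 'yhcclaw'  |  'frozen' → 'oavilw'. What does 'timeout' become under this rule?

The shift depends on letter class: consonant m→v is +9, but vowel a→h is +7. Two shifts are in play — +7 for a/e/i/o/u, +9 for every other letter.
Applying it to timeout: t(cons)+9=c, i(vowel)+7=p, m(cons)+9=v, e(vowel)+7=l, o(vowel)+7=v, u(vowel)+7=b, t(cons)+9=c.

cpvlvbc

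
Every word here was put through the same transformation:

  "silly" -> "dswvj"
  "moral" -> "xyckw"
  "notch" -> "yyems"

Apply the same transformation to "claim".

A repeating key of period 2 is used — shifts +11, +10 over and over.
Applying it to claim: c+11=n, l+10=v, a+11=l, i+10=s, m+11=x.

nvlsx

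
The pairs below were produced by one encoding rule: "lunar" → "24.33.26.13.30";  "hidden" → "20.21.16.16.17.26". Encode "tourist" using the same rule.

l is letter #12 and maps to 24: an offset of 12. Each letter is replaced by its alphabet position (a=1..z=26) + 12.
For tourist: t=20→32, o=15→27, u=21→33, r=18→30, i=9→21, s=19→31, t=20→32.

32.27.33.30.21.31.32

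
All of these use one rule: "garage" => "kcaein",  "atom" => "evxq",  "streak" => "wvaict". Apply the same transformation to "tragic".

Shifts by position in garage: pos 0: g→k (+4), pos 1: a→c (+2), pos 2: r→a (+9), pos 3: a→e (+4), pos 4: g→i (+2), pos 5: e→n (+9) — repeating every 3. It's a Vigenère-style cipher with numeric key [4,2,9]: position i shifts by key[i mod 3].
Applying it to tragic: t+4=x, r+2=t, a+9=j, g+4=k, i+2=k, c+9=l.

xtjkkl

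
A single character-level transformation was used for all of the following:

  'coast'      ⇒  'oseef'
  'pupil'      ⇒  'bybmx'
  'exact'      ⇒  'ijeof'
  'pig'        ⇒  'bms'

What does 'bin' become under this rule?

nmz

The shift depends on letter class: consonant c→o is +12, but vowel o→s is +4. The rule splits by letter class: vowels +4, consonants +12.
On bin: b(cons)+12=n, i(vowel)+4=m, n(cons)+12=z.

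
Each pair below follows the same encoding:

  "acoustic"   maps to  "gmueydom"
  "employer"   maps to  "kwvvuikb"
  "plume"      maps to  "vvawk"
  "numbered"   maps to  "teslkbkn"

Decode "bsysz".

visit

Shifts by position in acoustic: pos 0: a→g (+6), pos 1: c→m (+10), pos 2: o→u (+6), pos 3: u→e (+10) — repeating every 2. It's a Vigenère-style cipher with numeric key [6,10]: position i shifts by key[i mod 2].
Undoing it on bsysz: b−6=v, s−10=i, y−6=s, s−10=i, z−6=t.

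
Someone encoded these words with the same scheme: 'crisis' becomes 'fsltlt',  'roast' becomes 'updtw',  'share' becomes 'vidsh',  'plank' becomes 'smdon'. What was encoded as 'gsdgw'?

draft

The shifts repeat in a cycle of length 2: positions 0,1,… shift by +3, +1, then the pattern repeats.
Undoing it on gsdgw: g−3=d, s−1=r, d−3=a, g−1=f, w−3=t.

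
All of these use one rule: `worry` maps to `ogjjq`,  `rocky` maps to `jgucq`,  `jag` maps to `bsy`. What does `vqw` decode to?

Compare letters: w→o is +18, o→g is +18, r→j is +18 — a constant shift. It's a constant shift of +18 (ROT18).
Decoding vqw: v−18=d, q−18=y, w−18=e.

dye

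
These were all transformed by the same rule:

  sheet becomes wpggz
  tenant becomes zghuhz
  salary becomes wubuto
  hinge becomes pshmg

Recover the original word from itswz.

s(18)→w(22) and h(7)→p(15) fit y≡3x+20 (mod 26); the inverse of 3 mod 26 is 9. This is an affine cipher: with a=0,…,z=25, each position x becomes (3x+20) mod 26.
Decoding itswz: i(8)→9·(8−20)≡22=w; t(19)→9·(19−20)≡17=r; s(18)→9·(18−20)≡8=i; w(22)→9·(22−20)≡18=s; z(25)→9·(25−20)≡19=t (all mod 26).

wrist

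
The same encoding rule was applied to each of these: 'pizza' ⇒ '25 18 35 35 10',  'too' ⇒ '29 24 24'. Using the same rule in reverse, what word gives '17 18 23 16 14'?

hinge

p is letter #16 and maps to 25: an offset of 9. Each letter is replaced by its alphabet position (a=1..z=26) + 9.
Reversing it on 17 18 23 16 14: 17→(17−9)÷1=8=h, 18→(18−9)÷1=9=i, 23→(23−9)÷1=14=n, 16→(16−9)÷1=7=g, 14→(14−9)÷1=5=e.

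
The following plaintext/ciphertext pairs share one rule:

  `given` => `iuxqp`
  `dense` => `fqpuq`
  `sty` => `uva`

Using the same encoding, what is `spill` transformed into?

Vowels shift forward by 12 and consonants shift forward by 2.
Applying it to spill: s(cons)+2=u, p(cons)+2=r, i(vowel)+12=u, l(cons)+2=n, l(cons)+2=n.

urunn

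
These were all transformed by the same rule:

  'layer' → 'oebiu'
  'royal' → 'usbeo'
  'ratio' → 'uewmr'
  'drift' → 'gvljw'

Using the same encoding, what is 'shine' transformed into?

vllrh

The shifts repeat in a cycle of length 2: positions 0,1,… shift by +3, +4, then the pattern repeats.
Applying it to shine: s+3=v, h+4=l, i+3=l, n+4=r, e+3=h.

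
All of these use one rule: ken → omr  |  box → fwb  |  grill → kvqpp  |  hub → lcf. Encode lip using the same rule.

pqt

Vowels shift forward by 8 and consonants shift forward by 4.
Applying it to lip: l(cons)+4=p, i(vowel)+8=q, p(cons)+4=t.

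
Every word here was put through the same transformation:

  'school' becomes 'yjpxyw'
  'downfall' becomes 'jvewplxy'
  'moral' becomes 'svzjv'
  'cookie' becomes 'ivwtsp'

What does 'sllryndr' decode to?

mediocre

In school: s→y is +6, c→j is +7, h→p is +8, o→x is +9 — the shift increases by 1 each position. Each letter shifts forward by (position + 6), i.e. 6, 7, 8, … — the shift grows by one for each successive letter.
Undoing it on sllryndr: s−6=m, l−7=e, l−8=d, r−9=i, y−10=o, n−11=c, d−12=r, r−13=e.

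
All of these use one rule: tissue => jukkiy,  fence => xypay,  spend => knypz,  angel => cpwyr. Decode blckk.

t(19)→j(9) and i(8)→u(20) fit y≡25x+2 (mod 26); the inverse of 25 mod 26 is 25. This is an affine cipher: with a=0,…,z=25, each position x becomes (25x+2) mod 26.
Undoing it on blckk: b(1)→25·(1−2)≡1=b; l(11)→25·(11−2)≡17=r; c(2)→25·(2−2)≡0=a; k(10)→25·(10−2)≡18=s; k(10)→25·(10−2)≡18=s (all mod 26).

brass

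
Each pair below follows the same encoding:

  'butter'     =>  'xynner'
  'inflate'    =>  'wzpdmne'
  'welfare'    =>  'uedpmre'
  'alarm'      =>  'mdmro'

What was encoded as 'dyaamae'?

b(1)→x(23) and u(20)→y(24) fit y≡11x+12 (mod 26); the inverse of 11 mod 26 is 19. This is an affine cipher: with a=0,…,z=25, each position x becomes (11x+12) mod 26.
Undoing it on dyaamae: d(3)→19·(3−12)≡11=l; y(24)→19·(24−12)≡20=u; a(0)→19·(0−12)≡6=g; a(0)→19·(0−12)≡6=g; m(12)→19·(12−12)≡0=a; a(0)→19·(0−12)≡6=g; e(4)→19·(4−12)≡4=e (all mod 26).

luggage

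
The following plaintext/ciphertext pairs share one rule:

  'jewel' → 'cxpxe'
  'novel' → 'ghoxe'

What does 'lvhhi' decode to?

Compare letters: j→c is +19, e→x is +19, w→p is +19 — a constant shift. It's a constant shift of +19 (ROT19).
Reversing it on lvhhi: l−19=s, v−19=c, h−19=o, h−19=o, i−19=p.

scoop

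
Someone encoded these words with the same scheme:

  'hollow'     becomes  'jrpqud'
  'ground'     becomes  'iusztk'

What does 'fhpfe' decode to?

delay

In hollow: h→j is +2, o→r is +3, l→p is +4, l→q is +5 — the shift increases by 1 each position. Letter i (0-indexed) is shifted by i+2, so successive shifts are 2, 3, 4, ….
Decoding fhpfe: f−2=d, h−3=e, p−4=l, f−5=a, e−6=y.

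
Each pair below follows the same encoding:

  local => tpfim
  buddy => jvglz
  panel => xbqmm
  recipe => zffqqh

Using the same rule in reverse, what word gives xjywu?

Shifts by position in local: pos 0: l→t (+8), pos 1: o→p (+1), pos 2: c→f (+3), pos 3: a→i (+8), pos 4: l→m (+1) — repeating every 3. A repeating key of period 3 is used — shifts +8, +1, +3 over and over.
Decoding xjywu: x−8=p, j−1=i, y−3=v, w−8=o, u−1=t.

pivot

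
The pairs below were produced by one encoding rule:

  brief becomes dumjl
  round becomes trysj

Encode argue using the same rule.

Each letter shifts forward by (position + 2), i.e. 2, 3, 4, … — the shift grows by one for each successive letter.
Applying it to argue: a+2=c, r+3=u, g+4=k, u+5=z, e+6=k.

cukzk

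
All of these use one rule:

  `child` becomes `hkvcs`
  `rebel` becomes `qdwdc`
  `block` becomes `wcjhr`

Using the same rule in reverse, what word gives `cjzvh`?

logic

c(2)→h(7) and h(7)→k(10) fit y≡11x+11 (mod 26); the inverse of 11 mod 26 is 19. Treating letters as 0–25, the rule is x ↦ 11x + 11 (mod 26).
Undoing it on cjzvh: c(2)→19·(2−11)≡11=l; j(9)→19·(9−11)≡14=o; z(25)→19·(25−11)≡6=g; v(21)→19·(21−11)≡8=i; h(7)→19·(7−11)≡2=c (all mod 26).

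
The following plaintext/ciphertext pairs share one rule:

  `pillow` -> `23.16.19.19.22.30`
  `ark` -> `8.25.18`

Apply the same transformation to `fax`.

The number is (letter's place in the alphabet, a=1) + 7.
On fax: f=6→13, a=1→8, x=24→31.

13.8.31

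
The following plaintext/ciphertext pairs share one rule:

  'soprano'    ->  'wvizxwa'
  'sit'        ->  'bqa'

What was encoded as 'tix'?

pal

The word is reversed, then every letter is shifted forward by 8.
Undoing it on tix: shift back: t−8=l, i−8=a, x−8=p → lap; then reverse → pal.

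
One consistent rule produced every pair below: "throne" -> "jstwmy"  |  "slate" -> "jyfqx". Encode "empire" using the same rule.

jwnurj

The output letters match the input read backwards, each shifted +5: throne reversed is enorht. Read the word backwards and shift each letter +5.
On empire: reverse → eripme; then shift: e+5=j, r+5=w, i+5=n, p+5=u, m+5=r, e+5=j.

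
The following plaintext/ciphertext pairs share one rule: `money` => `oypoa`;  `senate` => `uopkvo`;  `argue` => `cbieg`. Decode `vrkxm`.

A repeating key of period 2 is used — shifts +2, +10 over and over.
Decoding vrkxm: v−2=t, r−10=h, k−2=i, x−10=n, m−2=k.

think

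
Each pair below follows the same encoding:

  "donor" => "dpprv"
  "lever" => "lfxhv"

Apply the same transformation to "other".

oujhv

In donor: d→d is +0, o→p is +1, n→p is +2, o→r is +3 — the shift increases by 1 each position. Letter i (0-indexed) is shifted by i+0, so successive shifts are 0, 1, 2, ….
Applying it to other: o+0=o, t+1=u, h+2=j, e+3=h, r+4=v.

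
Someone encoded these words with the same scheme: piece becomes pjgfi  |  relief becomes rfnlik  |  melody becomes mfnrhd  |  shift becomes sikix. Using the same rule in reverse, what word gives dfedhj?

In piece: p→p is +0, i→j is +1, e→g is +2, c→f is +3 — the shift increases by 1 each position. The shift increases by 1 at each position, starting from +0: 0, 1, 2, ….
Reversing it on dfedhj: d−0=d, f−1=e, e−2=c, d−3=a, h−4=d, j−5=e.

decade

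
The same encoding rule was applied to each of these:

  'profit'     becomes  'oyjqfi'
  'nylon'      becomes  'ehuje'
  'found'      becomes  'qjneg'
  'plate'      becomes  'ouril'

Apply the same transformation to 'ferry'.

p(15)→o(14) and r(17)→y(24) fit y≡5x+17 (mod 26); the inverse of 5 mod 26 is 21. Treating letters as 0–25, the rule is x ↦ 5x + 17 (mod 26).
On ferry: f(5)→5·5+17≡16=q; e(4)→5·4+17≡11=l; r(17)→5·17+17≡24=y; r(17)→5·17+17≡24=y; y(24)→5·24+17≡7=h (all mod 26).

qlyyh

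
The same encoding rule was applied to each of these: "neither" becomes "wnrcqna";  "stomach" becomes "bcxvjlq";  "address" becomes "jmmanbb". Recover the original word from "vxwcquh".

Compare letters: n→w is +9, e→n is +9, i→r is +9 — a constant shift. Every letter moves 9 places later in the alphabet, wrapping around z→a.
Undoing it on vxwcquh: v−9=m, x−9=o, w−9=n, c−9=t, q−9=h, u−9=l, h−9=y.

monthly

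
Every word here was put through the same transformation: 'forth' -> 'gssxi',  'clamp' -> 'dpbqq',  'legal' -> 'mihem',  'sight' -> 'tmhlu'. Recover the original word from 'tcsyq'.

syrup

Shifts by position in forth: pos 0: f→g (+1), pos 1: o→s (+4), pos 2: r→s (+1), pos 3: t→x (+4) — repeating every 2. A repeating key of period 2 is used — shifts +1, +4 over and over.
Undoing it on tcsyq: t−1=s, c−4=y, s−1=r, y−4=u, q−1=p.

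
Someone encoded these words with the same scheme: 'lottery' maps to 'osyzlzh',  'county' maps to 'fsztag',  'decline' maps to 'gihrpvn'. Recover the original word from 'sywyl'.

In lottery: l→o is +3, o→s is +4, t→y is +5, t→z is +6 — the shift increases by 1 each position. Each letter shifts forward by (position + 3), i.e. 3, 4, 5, … — the shift grows by one for each successive letter.
Reversing it on sywyl: s−3=p, y−4=u, w−5=r, y−6=s, l−7=e.

purse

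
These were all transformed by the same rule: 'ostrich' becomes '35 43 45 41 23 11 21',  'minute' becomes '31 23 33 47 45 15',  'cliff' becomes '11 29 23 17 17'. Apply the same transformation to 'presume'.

37 41 15 43 47 31 15

o(#15)→35 and s(#19)→43: differences scale by 2, so n = 2·pos + 5. The formula is n = 2×(alphabet index, a=1) + 5.
On presume: p=16→37, r=18→41, e=5→15, s=19→43, u=21→47, m=13→31, e=5→15.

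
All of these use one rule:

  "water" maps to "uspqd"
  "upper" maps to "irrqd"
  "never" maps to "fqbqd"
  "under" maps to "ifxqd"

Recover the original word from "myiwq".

mouse

w(22)→u(20) and a(0)→s(18) fit y≡19x+18 (mod 26); the inverse of 19 mod 26 is 11. Each letter's alphabet position (a=0..z=25) is mapped through 19·x+18 mod 26 — an affine cipher.
Reversing it on myiwq: m(12)→11·(12−18)≡12=m; y(24)→11·(24−18)≡14=o; i(8)→11·(8−18)≡20=u; w(22)→11·(22−18)≡18=s; q(16)→11·(16−18)≡4=e (all mod 26).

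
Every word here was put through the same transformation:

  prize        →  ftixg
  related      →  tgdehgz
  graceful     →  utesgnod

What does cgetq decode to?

Each letter's alphabet position (a=0..z=25) is mapped through 7·x+4 mod 26 — an affine cipher.
Undoing it on cgetq: c(2)→15·(2−4)≡22=w; g(6)→15·(6−4)≡4=e; e(4)→15·(4−4)≡0=a; t(19)→15·(19−4)≡17=r; q(16)→15·(16−4)≡24=y (all mod 26).

weary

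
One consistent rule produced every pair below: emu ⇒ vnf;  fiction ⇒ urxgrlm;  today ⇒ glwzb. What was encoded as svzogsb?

Each pair mirrors across the alphabet (e↔v, m↔n, u↔f): positions sum to 25. This is the alphabet-reversal cipher (Atbash): a becomes z, b becomes y, etc.
Undoing it on svzogsb: s↔h, v↔e, z↔a, o↔l, g↔t, s↔h, b↔y.

healthy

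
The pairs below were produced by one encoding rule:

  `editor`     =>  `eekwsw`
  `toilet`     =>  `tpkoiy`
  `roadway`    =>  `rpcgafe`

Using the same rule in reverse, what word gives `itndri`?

island

In editor: e→e is +0, d→e is +1, i→k is +2, t→w is +3 — the shift increases by 1 each position. Each letter shifts forward by its position index (0, 1, 2, …) — the shift grows by one for each successive letter.
Undoing it on itndri: i−0=i, t−1=s, n−2=l, d−3=a, r−4=n, i−5=d.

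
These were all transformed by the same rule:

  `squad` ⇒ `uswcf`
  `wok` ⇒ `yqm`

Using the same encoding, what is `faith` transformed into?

Compare letters: s→u is +2, q→s is +2, u→w is +2 — a constant shift. Each letter is shifted forward by 2 in the alphabet (a Caesar shift of +2).
Applying it to faith: f+2=h, a+2=c, i+2=k, t+2=v, h+2=j.

hckvj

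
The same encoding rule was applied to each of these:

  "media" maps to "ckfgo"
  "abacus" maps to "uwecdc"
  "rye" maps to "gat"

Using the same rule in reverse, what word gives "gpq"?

one

The output letters match the input read backwards, each shifted +2: media reversed is aidem. Read the word backwards and shift each letter +2.
Decoding gpq: shift back: g−2=e, p−2=n, q−2=o → eno; then reverse → one.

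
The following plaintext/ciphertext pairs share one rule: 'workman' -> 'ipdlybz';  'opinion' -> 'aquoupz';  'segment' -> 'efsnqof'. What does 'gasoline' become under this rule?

sbepxjzf

Shifts by position in workman: pos 0: w→i (+12), pos 1: o→p (+1), pos 2: r→d (+12), pos 3: k→l (+1) — repeating every 2. A repeating key of period 2 is used — shifts +12, +1 over and over.
For gasoline: g+12=s, a+1=b, s+12=e, o+1=p, l+12=x, i+1=j, n+12=z, e+1=f.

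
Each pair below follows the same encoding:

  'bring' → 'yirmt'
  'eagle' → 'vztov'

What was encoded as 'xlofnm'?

Each pair mirrors across the alphabet (b↔y, r↔i, i↔r): positions sum to 25. Letters are reflected about the middle of the alphabet (position → 25−position): Atbash.
Undoing it on xlofnm: x↔c, l↔o, o↔l, f↔u, n↔m, m↔n.

column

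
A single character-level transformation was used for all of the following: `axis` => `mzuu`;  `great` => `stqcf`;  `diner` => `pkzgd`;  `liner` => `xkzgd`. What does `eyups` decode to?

swing

A repeating key of period 2 is used — shifts +12, +2 over and over.
Reversing it on eyups: e−12=s, y−2=w, u−12=i, p−2=n, s−12=g.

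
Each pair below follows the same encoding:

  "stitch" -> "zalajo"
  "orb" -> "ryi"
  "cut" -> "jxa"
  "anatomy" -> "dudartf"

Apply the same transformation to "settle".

The shift depends on letter class: consonant s→z is +7, but vowel i→l is +3. Two shifts are in play — +3 for a/e/i/o/u, +7 for every other letter.
Applying it to settle: s(cons)+7=z, e(vowel)+3=h, t(cons)+7=a, t(cons)+7=a, l(cons)+7=s, e(vowel)+3=h.

zhaash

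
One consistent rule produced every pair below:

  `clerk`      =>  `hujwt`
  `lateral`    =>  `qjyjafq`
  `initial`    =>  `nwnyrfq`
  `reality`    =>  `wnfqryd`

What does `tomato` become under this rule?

yxrfct

Shifts by position in clerk: pos 0: c→h (+5), pos 1: l→u (+9), pos 2: e→j (+5), pos 3: r→w (+5), pos 4: k→t (+9) — repeating every 3. A repeating key of period 3 is used — shifts +5, +9, +5 over and over.
Applying it to tomato: t+5=y, o+9=x, m+5=r, a+5=f, t+9=c, o+5=t.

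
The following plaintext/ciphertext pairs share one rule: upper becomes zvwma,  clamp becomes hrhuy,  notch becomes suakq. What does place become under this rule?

In upper: u→z is +5, p→v is +6, p→w is +7, e→m is +8 — the shift increases by 1 each position. The shift increases by 1 at each position, starting from +5: 5, 6, 7, ….
Applying it to place: p+5=u, l+6=r, a+7=h, c+8=k, e+9=n.

urhkn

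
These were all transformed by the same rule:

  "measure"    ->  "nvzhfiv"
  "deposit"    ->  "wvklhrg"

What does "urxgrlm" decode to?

This is the alphabet-reversal cipher (Atbash): a becomes z, b becomes y, etc.
Decoding urxgrlm: u↔f, r↔i, x↔c, g↔t, r↔i, l↔o, m↔n.

fiction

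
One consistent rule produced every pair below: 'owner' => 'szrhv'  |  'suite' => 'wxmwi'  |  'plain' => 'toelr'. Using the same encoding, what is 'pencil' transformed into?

thrfmo

Shifts by position in owner: pos 0: o→s (+4), pos 1: w→z (+3), pos 2: n→r (+4), pos 3: e→h (+3) — repeating every 2. A repeating key of period 2 is used — shifts +4, +3 over and over.
Applying it to pencil: p+4=t, e+3=h, n+4=r, c+3=f, i+4=m, l+3=o.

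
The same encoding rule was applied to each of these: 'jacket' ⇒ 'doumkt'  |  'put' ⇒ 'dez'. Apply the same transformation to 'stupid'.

The output letters match the input read backwards, each shifted +10: jacket reversed is tekcaj. The word is reversed, then every letter is shifted forward by 10.
For stupid: reverse → diputs; then shift: d+10=n, i+10=s, p+10=z, u+10=e, t+10=d, s+10=c.

nszedc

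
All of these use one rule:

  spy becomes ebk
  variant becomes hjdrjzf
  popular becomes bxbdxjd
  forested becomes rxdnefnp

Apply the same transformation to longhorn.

xxzstxdz

The shift depends on letter class: consonant s→e is +12, but vowel a→j is +9. Vowels shift forward by 9 and consonants shift forward by 12.
Applying it to longhorn: l(cons)+12=x, o(vowel)+9=x, n(cons)+12=z, g(cons)+12=s, h(cons)+12=t, o(vowel)+9=x, r(cons)+12=d, n(cons)+12=z.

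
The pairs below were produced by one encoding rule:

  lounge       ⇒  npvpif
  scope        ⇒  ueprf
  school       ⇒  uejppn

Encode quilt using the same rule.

The shift depends on letter class: consonant l→n is +2, but vowel o→p is +1. Vowels shift forward by 1 and consonants shift forward by 2.
Applying it to quilt: q(cons)+2=s, u(vowel)+1=v, i(vowel)+1=j, l(cons)+2=n, t(cons)+2=v.

svjnv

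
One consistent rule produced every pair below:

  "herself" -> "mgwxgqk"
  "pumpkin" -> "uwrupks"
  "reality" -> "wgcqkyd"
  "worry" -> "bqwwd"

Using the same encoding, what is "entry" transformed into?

Two shifts are in play — +2 for a/e/i/o/u, +5 for every other letter.
Applying it to entry: e(vowel)+2=g, n(cons)+5=s, t(cons)+5=y, r(cons)+5=w, y(cons)+5=d.

gsywd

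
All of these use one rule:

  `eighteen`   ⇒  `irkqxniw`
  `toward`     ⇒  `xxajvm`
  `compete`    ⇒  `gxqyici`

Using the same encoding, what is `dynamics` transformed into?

hhrjqrgb

Shifts by position in eighteen: pos 0: e→i (+4), pos 1: i→r (+9), pos 2: g→k (+4), pos 3: h→q (+9) — repeating every 2. It's a Vigenère-style cipher with numeric key [4,9]: position i shifts by key[i mod 2].
For dynamics: d+4=h, y+9=h, n+4=r, a+9=j, m+4=q, i+9=r, c+4=g, s+9=b.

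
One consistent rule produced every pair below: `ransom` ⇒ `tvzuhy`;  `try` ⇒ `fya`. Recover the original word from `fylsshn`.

Read the word backwards and shift each letter +7.
Decoding fylsshn: shift back: f−7=y, y−7=r, l−7=e, s−7=l, s−7=l, h−7=a, n−7=g → yrellag; then reverse → gallery.

gallery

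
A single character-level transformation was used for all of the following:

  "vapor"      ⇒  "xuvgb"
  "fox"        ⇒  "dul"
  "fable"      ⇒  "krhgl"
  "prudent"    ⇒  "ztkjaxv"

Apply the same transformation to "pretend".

The output letters match the input read backwards, each shifted +6: vapor reversed is ropav. Two steps: reverse the string, then apply a Caesar shift of +6.
For pretend: reverse → dneterp; then shift: d+6=j, n+6=t, e+6=k, t+6=z, e+6=k, r+6=x, p+6=v.

jtkzkxv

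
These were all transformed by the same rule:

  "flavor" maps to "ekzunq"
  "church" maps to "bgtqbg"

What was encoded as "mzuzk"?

naval

Compare letters: f→e is +25, l→k is +25, a→z is +25 — a constant shift. Each letter is shifted forward by 25 in the alphabet (a Caesar shift of +25).
Reversing it on mzuzk: m−25=n, z−25=a, u−25=v, z−25=a, k−25=l.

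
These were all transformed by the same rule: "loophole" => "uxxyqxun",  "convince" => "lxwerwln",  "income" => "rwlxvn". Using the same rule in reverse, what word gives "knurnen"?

Every letter moves 9 places later in the alphabet, wrapping around z→a.
Reversing it on knurnen: k−9=b, n−9=e, u−9=l, r−9=i, n−9=e, e−9=v, n−9=e.

believe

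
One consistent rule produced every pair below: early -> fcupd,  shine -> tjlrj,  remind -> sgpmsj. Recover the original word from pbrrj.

ozone

In early: e→f is +1, a→c is +2, r→u is +3, l→p is +4 — the shift increases by 1 each position. Letter i (0-indexed) is shifted by i+1, so successive shifts are 1, 2, 3, ….
Reversing it on pbrrj: p−1=o, b−2=z, r−3=o, r−4=n, j−5=e.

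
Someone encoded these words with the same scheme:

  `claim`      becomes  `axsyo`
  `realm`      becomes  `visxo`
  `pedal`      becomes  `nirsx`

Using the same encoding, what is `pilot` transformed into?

nyxwd

c(2)→a(0) and l(11)→x(23) fit y≡17x+18 (mod 26); the inverse of 17 mod 26 is 23. Treating letters as 0–25, the rule is x ↦ 17x + 18 (mod 26).
For pilot: p(15)→17·15+18≡13=n; i(8)→17·8+18≡24=y; l(11)→17·11+18≡23=x; o(14)→17·14+18≡22=w; t(19)→17·19+18≡3=d (all mod 26).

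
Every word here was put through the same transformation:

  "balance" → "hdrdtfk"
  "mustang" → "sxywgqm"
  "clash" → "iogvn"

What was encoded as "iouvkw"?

Shifts by position in balance: pos 0: b→h (+6), pos 1: a→d (+3), pos 2: l→r (+6), pos 3: a→d (+3) — repeating every 2. A repeating key of period 2 is used — shifts +6, +3 over and over.
Reversing it on iouvkw: i−6=c, o−3=l, u−6=o, v−3=s, k−6=e, w−3=t.

closet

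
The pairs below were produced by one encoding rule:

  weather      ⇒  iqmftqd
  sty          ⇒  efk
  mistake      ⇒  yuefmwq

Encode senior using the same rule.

It's a constant shift of +12 (ROT12).
For senior: s+12=e, e+12=q, n+12=z, i+12=u, o+12=a, r+12=d.

eqzuad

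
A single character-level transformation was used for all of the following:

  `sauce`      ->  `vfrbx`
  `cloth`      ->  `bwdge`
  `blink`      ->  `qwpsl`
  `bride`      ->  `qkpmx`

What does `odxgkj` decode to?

poetry

This is an affine cipher: with a=0,…,z=25, each position x becomes (11x+5) mod 26.
Undoing it on odxgkj: o(14)→19·(14−5)≡15=p; d(3)→19·(3−5)≡14=o; x(23)→19·(23−5)≡4=e; g(6)→19·(6−5)≡19=t; k(10)→19·(10−5)≡17=r; j(9)→19·(9−5)≡24=y (all mod 26).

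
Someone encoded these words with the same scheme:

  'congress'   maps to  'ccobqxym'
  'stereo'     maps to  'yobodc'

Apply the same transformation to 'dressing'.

qxsccobn

The output letters match the input read backwards, each shifted +10: congress reversed is ssergnoc. The word is reversed, then every letter is shifted forward by 10.
For dressing: reverse → gnisserd; then shift: g+10=q, n+10=x, i+10=s, s+10=c, s+10=c, e+10=o, r+10=b, d+10=n.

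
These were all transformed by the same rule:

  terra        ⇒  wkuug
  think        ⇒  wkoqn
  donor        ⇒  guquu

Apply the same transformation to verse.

ykuvk

The shift depends on letter class: consonant t→w is +3, but vowel e→k is +6. Vowels shift forward by 6 and consonants shift forward by 3.
For verse: v(cons)+3=y, e(vowel)+6=k, r(cons)+3=u, s(cons)+3=v, e(vowel)+6=k.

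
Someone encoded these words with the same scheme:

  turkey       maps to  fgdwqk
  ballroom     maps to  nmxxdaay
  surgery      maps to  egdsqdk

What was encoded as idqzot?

Compare letters: t→f is +12, u→g is +12, r→d is +12 — a constant shift. Each letter is shifted forward by 12 in the alphabet (a Caesar shift of +12).
Decoding idqzot: i−12=w, d−12=r, q−12=e, z−12=n, o−12=c, t−12=h.

wrench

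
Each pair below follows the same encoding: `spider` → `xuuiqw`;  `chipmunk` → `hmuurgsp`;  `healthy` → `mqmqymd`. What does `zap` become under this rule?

The shift depends on letter class: consonant s→x is +5, but vowel i→u is +12. The rule splits by letter class: vowels +12, consonants +5.
On zap: z(cons)+5=e, a(vowel)+12=m, p(cons)+5=u.

emu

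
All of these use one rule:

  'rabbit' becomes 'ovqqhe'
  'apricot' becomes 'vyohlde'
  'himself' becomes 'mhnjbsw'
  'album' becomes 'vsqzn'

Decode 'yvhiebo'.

painter

Treating letters as 0–25, the rule is x ↦ 21x + 21 (mod 26).
Reversing it on yvhiebo: y(24)→5·(24−21)≡15=p; v(21)→5·(21−21)≡0=a; h(7)→5·(7−21)≡8=i; i(8)→5·(8−21)≡13=n; e(4)→5·(4−21)≡19=t; b(1)→5·(1−21)≡4=e; o(14)→5·(14−21)≡17=r (all mod 26).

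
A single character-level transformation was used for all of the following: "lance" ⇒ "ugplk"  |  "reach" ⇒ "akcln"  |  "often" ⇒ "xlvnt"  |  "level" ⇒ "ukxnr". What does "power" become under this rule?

yuynx

Shifts by position in lance: pos 0: l→u (+9), pos 1: a→g (+6), pos 2: n→p (+2), pos 3: c→l (+9), pos 4: e→k (+6) — repeating every 3. The shifts repeat in a cycle of length 3: positions 0,1,… shift by +9, +6, +2, then the pattern repeats.
For power: p+9=y, o+6=u, w+2=y, e+9=n, r+6=x.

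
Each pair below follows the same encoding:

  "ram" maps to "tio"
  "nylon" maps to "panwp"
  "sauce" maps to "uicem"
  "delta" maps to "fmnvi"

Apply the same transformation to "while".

yjqnm

The rule splits by letter class: vowels +8, consonants +2.
Applying it to while: w(cons)+2=y, h(cons)+2=j, i(vowel)+8=q, l(cons)+2=n, e(vowel)+8=m.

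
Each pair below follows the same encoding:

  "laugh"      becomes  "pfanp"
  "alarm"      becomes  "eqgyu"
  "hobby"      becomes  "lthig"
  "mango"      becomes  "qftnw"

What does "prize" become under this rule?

In laugh: l→p is +4, a→f is +5, u→a is +6, g→n is +7 — the shift increases by 1 each position. The shift increases by 1 at each position, starting from +4: 4, 5, 6, ….
Applying it to prize: p+4=t, r+5=w, i+6=o, z+7=g, e+8=m.

twogm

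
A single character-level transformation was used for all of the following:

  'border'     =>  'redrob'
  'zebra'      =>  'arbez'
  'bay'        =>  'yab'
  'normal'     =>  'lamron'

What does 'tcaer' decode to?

The word is simply reversed.
Reversing it on tcaer: then reverse → react.

react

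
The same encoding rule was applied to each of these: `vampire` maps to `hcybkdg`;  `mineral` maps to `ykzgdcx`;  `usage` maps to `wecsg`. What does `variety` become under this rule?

hcdkgfk

Vowels shift forward by 2 and consonants shift forward by 12.
For variety: v(cons)+12=h, a(vowel)+2=c, r(cons)+12=d, i(vowel)+2=k, e(vowel)+2=g, t(cons)+12=f, y(cons)+12=k.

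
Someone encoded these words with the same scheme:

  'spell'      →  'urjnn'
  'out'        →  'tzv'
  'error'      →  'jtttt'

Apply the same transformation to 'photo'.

rjtvt

The shift depends on letter class: consonant s→u is +2, but vowel e→j is +5. Two shifts are in play — +5 for a/e/i/o/u, +2 for every other letter.
Applying it to photo: p(cons)+2=r, h(cons)+2=j, o(vowel)+5=t, t(cons)+2=v, o(vowel)+5=t.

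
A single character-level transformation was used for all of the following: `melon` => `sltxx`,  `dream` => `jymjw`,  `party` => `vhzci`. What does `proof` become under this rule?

vywxp

Letter i (0-indexed) is shifted by i+6, so successive shifts are 6, 7, 8, ….
On proof: p+6=v, r+7=y, o+8=w, o+9=x, f+10=p.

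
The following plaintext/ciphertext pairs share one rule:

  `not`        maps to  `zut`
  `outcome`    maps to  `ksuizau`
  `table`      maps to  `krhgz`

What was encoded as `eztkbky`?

The output letters match the input read backwards, each shifted +6: not reversed is ton. Read the word backwards and shift each letter +6.
Undoing it on eztkbky: shift back: e−6=y, z−6=t, t−6=n, k−6=e, b−6=v, k−6=e, y−6=s → ytneves; then reverse → seventy.

seventy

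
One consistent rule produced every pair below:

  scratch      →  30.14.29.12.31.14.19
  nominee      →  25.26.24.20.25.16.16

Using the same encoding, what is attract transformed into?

s is letter #19 and maps to 30: an offset of 11. Letters become their 1-based position plus 11 (so a→12, b→13, …).
Applying it to attract: a=1→12, t=20→31, t=20→31, r=18→29, a=1→12, c=3→14, t=20→31.

12.31.31.29.12.14.31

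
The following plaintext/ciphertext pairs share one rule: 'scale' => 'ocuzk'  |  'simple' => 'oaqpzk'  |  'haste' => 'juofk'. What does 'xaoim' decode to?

s(18)→o(14) and c(2)→c(2) fit y≡17x+20 (mod 26); the inverse of 17 mod 26 is 23. This is an affine cipher: with a=0,…,z=25, each position x becomes (17x+20) mod 26.
Undoing it on xaoim: x(23)→23·(23−20)≡17=r; a(0)→23·(0−20)≡8=i; o(14)→23·(14−20)≡18=s; i(8)→23·(8−20)≡10=k; m(12)→23·(12−20)≡24=y (all mod 26).

risky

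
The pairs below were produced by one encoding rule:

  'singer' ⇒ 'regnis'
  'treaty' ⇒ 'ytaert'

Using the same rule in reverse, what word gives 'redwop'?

It's just the letters in reverse order.
Undoing it on redwop: then reverse → powder.

powder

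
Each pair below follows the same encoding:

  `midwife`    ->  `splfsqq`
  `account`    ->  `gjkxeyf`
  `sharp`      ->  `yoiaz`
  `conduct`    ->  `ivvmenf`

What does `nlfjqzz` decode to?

hexagon

In midwife: m→s is +6, i→p is +7, d→l is +8, w→f is +9 — the shift increases by 1 each position. The shift increases by 1 at each position, starting from +6: 6, 7, 8, ….
Undoing it on nlfjqzz: n−6=h, l−7=e, f−8=x, j−9=a, q−10=g, z−11=o, z−12=n.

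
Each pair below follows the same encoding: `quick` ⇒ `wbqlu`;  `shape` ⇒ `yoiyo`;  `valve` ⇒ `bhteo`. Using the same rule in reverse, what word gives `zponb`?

In quick: q→w is +6, u→b is +7, i→q is +8, c→l is +9 — the shift increases by 1 each position. Letter i (0-indexed) is shifted by i+6, so successive shifts are 6, 7, 8, ….
Decoding zponb: z−6=t, p−7=i, o−8=g, n−9=e, b−10=r.

tiger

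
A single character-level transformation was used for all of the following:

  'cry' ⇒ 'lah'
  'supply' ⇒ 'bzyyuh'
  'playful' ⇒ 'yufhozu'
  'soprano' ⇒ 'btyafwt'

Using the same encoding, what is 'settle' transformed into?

The shift depends on letter class: consonant c→l is +9, but vowel u→z is +5. Two shifts are in play — +5 for a/e/i/o/u, +9 for every other letter.
On settle: s(cons)+9=b, e(vowel)+5=j, t(cons)+9=c, t(cons)+9=c, l(cons)+9=u, e(vowel)+5=j.

bjccuj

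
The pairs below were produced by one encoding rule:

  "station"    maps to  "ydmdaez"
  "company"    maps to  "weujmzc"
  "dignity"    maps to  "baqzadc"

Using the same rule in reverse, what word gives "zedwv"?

notch

s(18)→y(24) and t(19)→d(3) fit y≡5x+12 (mod 26); the inverse of 5 mod 26 is 21. Treating letters as 0–25, the rule is x ↦ 5x + 12 (mod 26).
Undoing it on zedwv: z(25)→21·(25−12)≡13=n; e(4)→21·(4−12)≡14=o; d(3)→21·(3−12)≡19=t; w(22)→21·(22−12)≡2=c; v(21)→21·(21−12)≡7=h (all mod 26).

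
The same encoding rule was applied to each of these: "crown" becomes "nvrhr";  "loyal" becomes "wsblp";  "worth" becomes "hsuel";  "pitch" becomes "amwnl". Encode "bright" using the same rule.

Shifts by position in crown: pos 0: c→n (+11), pos 1: r→v (+4), pos 2: o→r (+3), pos 3: w→h (+11), pos 4: n→r (+4) — repeating every 3. The shifts repeat in a cycle of length 3: positions 0,1,… shift by +11, +4, +3, then the pattern repeats.
On bright: b+11=m, r+4=v, i+3=l, g+11=r, h+4=l, t+3=w.

mvlrlw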